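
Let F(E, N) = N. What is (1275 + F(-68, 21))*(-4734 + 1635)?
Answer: -4016304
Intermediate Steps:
(1275 + F(-68, 21))*(-4734 + 1635) = (1275 + 21)*(-4734 + 1635) = 1296*(-3099) = -4016304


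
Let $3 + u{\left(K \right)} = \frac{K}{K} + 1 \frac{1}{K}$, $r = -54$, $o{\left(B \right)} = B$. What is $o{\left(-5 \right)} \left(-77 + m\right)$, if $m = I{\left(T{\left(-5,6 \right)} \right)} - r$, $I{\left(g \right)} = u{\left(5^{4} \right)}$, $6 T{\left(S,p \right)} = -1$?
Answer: $\frac{15624}{125} \approx 124.99$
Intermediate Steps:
$u{\left(K \right)} = -2 + \frac{1}{K}$ ($u{\left(K \right)} = -3 + \left(\frac{K}{K} + 1 \frac{1}{K}\right) = -3 + \left(1 + \frac{1}{K}\right) = -2 + \frac{1}{K}$)
$T{\left(S,p \right)} = - \frac{1}{6}$ ($T{\left(S,p \right)} = \frac{1}{6} \left(-1\right) = - \frac{1}{6}$)
$I{\left(g \right)} = - \frac{1249}{625}$ ($I{\left(g \right)} = -2 + \frac{1}{5^{4}} = -2 + \frac{1}{625} = - \frac{1249}{625}$)
$m = \frac{32501}{625}$ ($m = - \frac{1249}{625} - -54 = - \frac{1249}{625} + 54 = \frac{32501}{625} \approx 52.002$)
$o{\left(-5 \right)} \left(-77 + m\right) = - 5 \left(-77 + \frac{32501}{625}\right) = \left(-5\right) \left(- \frac{15624}{625}\right) = \frac{15624}{125}$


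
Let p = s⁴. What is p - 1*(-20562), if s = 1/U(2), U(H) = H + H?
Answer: 5263873/256 ≈ 20562.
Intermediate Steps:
U(H) = 2*H
s = ¼ (s = 1/(2*2) = 1/4 = ¼ ≈ 0.25000)
p = 1/256 (p = (¼)⁴ = 1/256 ≈ 0.0039063)
p - 1*(-20562) = 1/256 - 1*(-20562) = 1/256 + 20562 = 5263873/256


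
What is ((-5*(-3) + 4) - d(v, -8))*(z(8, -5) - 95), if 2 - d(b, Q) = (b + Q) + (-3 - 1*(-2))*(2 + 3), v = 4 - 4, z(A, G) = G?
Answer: -400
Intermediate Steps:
v = 0
d(b, Q) = 7 - Q - b (d(b, Q) = 2 - ((b + Q) + (-3 - 1*(-2))*(2 + 3)) = 2 - ((Q + b) + (-3 + 2)*5) = 2 - ((Q + b) - 1*5) = 2 - ((Q + b) - 5) = 2 - (-5 + Q + b) = 2 + (5 - Q - b) = 7 - Q - b)
((-5*(-3) + 4) - d(v, -8))*(z(8, -5) - 95) = ((-5*(-3) + 4) - (7 - 1*(-8) - 1*0))*(-5 - 95) = ((15 + 4) - (7 + 8 + 0))*(-100) = (19 - 1*15)*(-100) = (19 - 15)*(-100) = 4*(-100) = -400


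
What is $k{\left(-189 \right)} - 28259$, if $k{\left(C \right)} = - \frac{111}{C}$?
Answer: $- \frac{1780280}{63} \approx -28258.0$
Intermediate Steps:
$k{\left(-189 \right)} - 28259 = - \frac{111}{-189} - 28259 = \left(-111\right) \left(- \frac{1}{189}\right) - 28259 = \frac{37}{63} - 28259 = - \frac{1780280}{63}$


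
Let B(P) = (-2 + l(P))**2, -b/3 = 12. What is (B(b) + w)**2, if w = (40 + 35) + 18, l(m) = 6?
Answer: 11881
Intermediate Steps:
b = -36 (b = -3*12 = -36)
B(P) = 16 (B(P) = (-2 + 6)**2 = 4**2 = 16)
w = 93 (w = 75 + 18 = 93)
(B(b) + w)**2 = (16 + 93)**2 = 109**2 = 11881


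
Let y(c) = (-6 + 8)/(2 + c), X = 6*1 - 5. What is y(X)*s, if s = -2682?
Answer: -1788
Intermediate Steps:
X = 1 (X = 6 - 5 = 1)
y(c) = 2/(2 + c)
y(X)*s = (2/(2 + 1))*(-2682) = (2/3)*(-2682) = -1788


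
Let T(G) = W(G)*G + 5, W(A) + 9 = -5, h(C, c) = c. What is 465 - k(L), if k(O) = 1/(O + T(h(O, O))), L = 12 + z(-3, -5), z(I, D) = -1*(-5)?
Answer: 100441/216 ≈ 465.00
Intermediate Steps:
z(I, D) = 5
W(A) = -14 (W(A) = -9 - 5 = -14)
T(G) = 5 - 14*G (T(G) = -14*G + 5 = 5 - 14*G)
L = 17 (L = 12 + 5 = 17)
k(O) = 1/(5 - 13*O) (k(O) = 1/(O + (5 - 14*O)) = 1/(5 - 13*O))
465 - k(L) = 465 - 1/(5 - 13*17) = 465 - 1/(5 - 221) = 465 - 1/(-216) = 465 - 1*(-1/216) = 465 + 1/216 = 100441/216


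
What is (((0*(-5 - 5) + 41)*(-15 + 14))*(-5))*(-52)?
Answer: -10660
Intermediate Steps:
(((0*(-5 - 5) + 41)*(-15 + 14))*(-5))*(-52) = (((0*(-10) + 41)*(-1))*(-5))*(-52) = (((0 + 41)*(-1))*(-5))*(-52) = ((41*(-1))*(-5))*(-52) = -41*(-5)*(-52) = 205*(-52) = -10660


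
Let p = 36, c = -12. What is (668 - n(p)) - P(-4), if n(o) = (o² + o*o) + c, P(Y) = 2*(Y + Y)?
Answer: -1896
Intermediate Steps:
P(Y) = 4*Y (P(Y) = 2*(2*Y) = 4*Y)
n(o) = -12 + 2*o² (n(o) = (o² + o*o) - 12 = (o² + o²) - 12 = 2*o² - 12 = -12 + 2*o²)
(668 - n(p)) - P(-4) = (668 - (-12 + 2*36²)) - 4*(-4) = (668 - (-12 + 2*1296)) - 1*(-16) = (668 - (-12 + 2592)) + 16 = (668 - 1*2580) + 16 = (668 - 2580) + 16 = -1912 + 16 = -1896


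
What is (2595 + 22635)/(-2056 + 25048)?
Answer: 4205/3832 ≈ 1.0973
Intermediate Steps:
(2595 + 22635)/(-2056 + 25048) = 25230/22992 = 25230*(1/22992) = 4205/3832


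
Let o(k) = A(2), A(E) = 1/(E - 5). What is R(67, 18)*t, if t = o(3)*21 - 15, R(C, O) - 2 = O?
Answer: -440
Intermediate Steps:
A(E) = 1/(-5 + E)
o(k) = -⅓ (o(k) = 1/(-5 + 2) = 1/(-3) = -⅓)
R(C, O) = 2 + O
t = -22 (t = -⅓*21 - 15 = -7 - 15 = -22)
R(67, 18)*t = (2 + 18)*(-22) = 20*(-22) = -440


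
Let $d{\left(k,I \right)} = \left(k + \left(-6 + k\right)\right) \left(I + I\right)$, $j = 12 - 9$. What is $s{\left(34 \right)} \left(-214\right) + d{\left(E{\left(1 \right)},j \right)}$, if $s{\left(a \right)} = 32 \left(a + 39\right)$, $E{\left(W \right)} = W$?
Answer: $-499928$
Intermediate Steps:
$s{\left(a \right)} = 1248 + 32 a$ ($s{\left(a \right)} = 32 \left(39 + a\right) = 1248 + 32 a$)
$j = 3$
$d{\left(k,I \right)} = 2 I \left(-6 + 2 k\right)$ ($d{\left(k,I \right)} = \left(-6 + 2 k\right) 2 I = 2 I \left(-6 + 2 k\right)$)
$s{\left(34 \right)} \left(-214\right) + d{\left(E{\left(1 \right)},j \right)} = \left(1248 + 32 \cdot 34\right) \left(-214\right) + 4 \cdot 3 \left(-3 + 1\right) = \left(1248 + 1088\right) \left(-214\right) + 4 \cdot 3 \left(-2\right) = 2336 \left(-214\right) - 24 = -499904 - 24 = -499928$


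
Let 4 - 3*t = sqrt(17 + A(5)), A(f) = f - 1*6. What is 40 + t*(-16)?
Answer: 40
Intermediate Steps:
A(f) = -6 + f (A(f) = f - 6 = -6 + f)
t = 0 (t = 4/3 - sqrt(17 + (-6 + 5))/3 = 4/3 - sqrt(17 - 1)/3 = 4/3 - sqrt(16)/3 = 4/3 - 1/3*4 = 4/3 - 4/3 = 0)
40 + t*(-16) = 40 + 0*(-16) = 40 + 0 = 40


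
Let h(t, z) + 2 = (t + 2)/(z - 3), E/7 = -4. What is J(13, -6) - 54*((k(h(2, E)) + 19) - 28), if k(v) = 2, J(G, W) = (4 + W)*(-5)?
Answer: 388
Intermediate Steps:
E = -28 (E = 7*(-4) = -28)
h(t, z) = -2 + (2 + t)/(-3 + z) (h(t, z) = -2 + (t + 2)/(z - 3) = -2 + (2 + t)/(-3 + z))
J(G, W) = -20 - 5*W
J(13, -6) - 54*((k(h(2, E)) + 19) - 28) = (-20 - 5*(-6)) - 54*((2 + 19) - 28) = (-20 + 30) - 54*(21 - 28) = 10 - 54*(-7) = 10 + 378 = 388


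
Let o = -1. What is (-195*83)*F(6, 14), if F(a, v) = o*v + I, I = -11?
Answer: 404625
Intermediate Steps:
F(a, v) = -11 - v (F(a, v) = -v - 11 = -11 - v)
(-195*83)*F(6, 14) = (-195*83)*(-11 - 1*14) = -16185*(-11 - 14) = -16185*(-25) = 404625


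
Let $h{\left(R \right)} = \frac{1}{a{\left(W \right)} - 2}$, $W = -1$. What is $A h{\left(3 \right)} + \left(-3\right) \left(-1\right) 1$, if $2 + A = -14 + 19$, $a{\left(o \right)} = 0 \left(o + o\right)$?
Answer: $\frac{3}{2} \approx 1.5$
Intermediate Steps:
$a{\left(o \right)} = 0$ ($a{\left(o \right)} = 0 \cdot 2 o = 0$)
$A = 3$ ($A = -2 + \left(-14 + 19\right) = -2 + 5 = 3$)
$h{\left(R \right)} = - \frac{1}{2}$ ($h{\left(R \right)} = \frac{1}{0 - 2} = \frac{1}{-2} = - \frac{1}{2}$)
$A h{\left(3 \right)} + \left(-3\right) \left(-1\right) 1 = 3 \left(- \frac{1}{2}\right) + \left(-3\right) \left(-1\right) 1 = - \frac{3}{2} + 3 \cdot 1 = - \frac{3}{2} + 3 = \frac{3}{2}$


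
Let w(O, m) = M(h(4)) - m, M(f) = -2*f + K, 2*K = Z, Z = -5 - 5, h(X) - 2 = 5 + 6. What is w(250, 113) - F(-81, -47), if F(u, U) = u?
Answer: -63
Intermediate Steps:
h(X) = 13 (h(X) = 2 + (5 + 6) = 2 + 11 = 13)
Z = -10
K = -5 (K = (1/2)*(-10) = -5)
M(f) = -5 - 2*f (M(f) = -2*f - 5 = -5 - 2*f)
w(O, m) = -31 - m (w(O, m) = (-5 - 2*13) - m = (-5 - 26) - m = -31 - m)
w(250, 113) - F(-81, -47) = (-31 - 1*113) - 1*(-81) = (-31 - 113) + 81 = -144 + 81 = -63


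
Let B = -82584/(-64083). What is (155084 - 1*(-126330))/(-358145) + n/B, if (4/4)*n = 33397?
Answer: 255490502752373/9859015560 ≈ 25914.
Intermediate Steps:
n = 33397
B = 27528/21361 (B = -82584*(-1/64083) = 27528/21361 ≈ 1.2887)
(155084 - 1*(-126330))/(-358145) + n/B = (155084 - 1*(-126330))/(-358145) + 33397/(27528/21361) = (155084 + 126330)*(-1/358145) + 33397*(21361/27528) = 281414*(-1/358145) + 713393317/27528 = -281414/358145 + 713393317/27528 = 255490502752373/9859015560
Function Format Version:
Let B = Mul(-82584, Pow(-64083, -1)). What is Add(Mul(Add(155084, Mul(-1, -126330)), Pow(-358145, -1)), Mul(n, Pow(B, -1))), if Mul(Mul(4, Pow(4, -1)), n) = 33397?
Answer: Rational(255490502752373, 9859015560) ≈ 25914.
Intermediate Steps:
n = 33397
B = Rational(27528, 21361) (B = Mul(-82584, Rational(-1, 64083)) = Rational(27528, 21361) ≈ 1.2887)
Add(Mul(Add(155084, Mul(-1, -126330)), Pow(-358145, -1)), Mul(n, Pow(B, -1))) = Add(Mul(Add(155084, Mul(-1, -126330)), Pow(-358145, -1)), Mul(33397, Pow(Rational(27528, 21361), -1))) = Add(Mul(Add(155084, 126330), Rational(-1, 358145)), Mul(33397, Rational(21361, 27528))) = Add(Mul(281414, Rational(-1, 358145)), Rational(713393317, 27528)) = Add(Rational(-281414, 358145), Rational(713393317, 27528)) = Rational(255490502752373, 9859015560)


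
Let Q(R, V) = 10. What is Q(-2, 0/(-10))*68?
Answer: 680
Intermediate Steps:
Q(-2, 0/(-10))*68 = 10*68 = 680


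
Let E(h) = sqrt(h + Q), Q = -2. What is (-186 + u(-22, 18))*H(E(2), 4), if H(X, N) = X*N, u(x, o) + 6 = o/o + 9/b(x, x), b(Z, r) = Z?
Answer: 0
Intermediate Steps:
E(h) = sqrt(-2 + h) (E(h) = sqrt(h - 2) = sqrt(-2 + h))
u(x, o) = -5 + 9/x (u(x, o) = -6 + (o/o + 9/x) = -6 + (1 + 9/x) = -5 + 9/x)
H(X, N) = N*X
(-186 + u(-22, 18))*H(E(2), 4) = (-186 + (-5 + 9/(-22)))*(4*sqrt(-2 + 2)) = (-186 + (-5 + 9*(-1/22)))*(4*sqrt(0)) = (-186 + (-5 - 9/22))*(4*0) = (-186 - 119/22)*0 = -4211/22*0 = 0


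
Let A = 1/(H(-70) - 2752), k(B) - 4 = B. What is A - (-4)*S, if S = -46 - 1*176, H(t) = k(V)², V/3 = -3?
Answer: -2421577/2727 ≈ -888.00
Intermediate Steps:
V = -9 (V = 3*(-3) = -9)
k(B) = 4 + B
H(t) = 25 (H(t) = (4 - 9)² = (-5)² = 25)
S = -222 (S = -46 - 176 = -222)
A = -1/2727 (A = 1/(25 - 2752) = 1/(-2727) = -1/2727 ≈ -0.00036670)
A - (-4)*S = -1/2727 - (-4)*(-222) = -1/2727 - 1*888 = -1/2727 - 888 = -2421577/2727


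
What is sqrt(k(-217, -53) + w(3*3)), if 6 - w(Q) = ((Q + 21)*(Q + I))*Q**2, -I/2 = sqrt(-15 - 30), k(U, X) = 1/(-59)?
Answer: sqrt(-76108643 + 50752980*I*sqrt(5))/59 ≈ 93.248 + 174.81*I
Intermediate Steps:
k(U, X) = -1/59
I = -6*I*sqrt(5) (I = -2*sqrt(-15 - 30) = -6*I*sqrt(5) ≈ -13.416*I)
w(Q) = 6 - Q**2*(21 + Q)*(Q - 6*I*sqrt(5)) (w(Q) = 6 - (Q + 21)*(Q - 6*I*sqrt(5))*Q**2 = 6 - (21 + Q)*(Q - 6*I*sqrt(5))*Q**2 = 6 - Q**2*(21 + Q)*(Q - 6*I*sqrt(5)))
sqrt(k(-217, -53) + w(3*3)) = sqrt(-1/59 + (6 - (3*3)**4 - 21*(3*3)**3 + 6*I*sqrt(5)*(3*3)**3 + 126*I*sqrt(5)*(3*3)**2)) = sqrt(-1/59 + (6 - 1*9**4 - 21*9**3 + 6*I*sqrt(5)*9**3 + 126*I*sqrt(5)*9**2)) = sqrt(-1/59 + (6 - 1*6561 - 21*729 + 6*I*sqrt(5)*729 + 126*I*sqrt(5)*81)) = sqrt(-1/59 + (6 - 6561 - 15309 + 4374*I*sqrt(5) + 10206*I*sqrt(5))) = sqrt(-1/59 + (-21864 + 14580*I*sqrt(5))) = sqrt(-1289977/59 + 14580*I*sqrt(5))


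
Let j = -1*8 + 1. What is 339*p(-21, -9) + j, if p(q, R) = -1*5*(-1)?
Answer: 1688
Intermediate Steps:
p(q, R) = 5 (p(q, R) = -5*(-1) = 5)
j = -7 (j = -8 + 1 = -7)
339*p(-21, -9) + j = 339*5 - 7 = 1695 - 7 = 1688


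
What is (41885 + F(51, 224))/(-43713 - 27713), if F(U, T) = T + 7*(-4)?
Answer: -42081/71426 ≈ -0.58916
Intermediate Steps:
F(U, T) = -28 + T (F(U, T) = T - 28 = -28 + T)
(41885 + F(51, 224))/(-43713 - 27713) = (41885 + (-28 + 224))/(-43713 - 27713) = (41885 + 196)/(-71426) = 42081*(-1/71426) = -42081/71426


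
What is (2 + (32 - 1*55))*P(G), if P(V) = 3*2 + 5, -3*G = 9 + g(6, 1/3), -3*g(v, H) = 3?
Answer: -231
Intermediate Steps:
g(v, H) = -1 (g(v, H) = -⅓*3 = -1)
G = -8/3 (G = -(9 - 1)/3 = -⅓*8 = -8/3 ≈ -2.6667)
P(V) = 11 (P(V) = 6 + 5 = 11)
(2 + (32 - 1*55))*P(G) = (2 + (32 - 1*55))*11 = (2 + (32 - 55))*11 = (2 - 23)*11 = -21*11 = -231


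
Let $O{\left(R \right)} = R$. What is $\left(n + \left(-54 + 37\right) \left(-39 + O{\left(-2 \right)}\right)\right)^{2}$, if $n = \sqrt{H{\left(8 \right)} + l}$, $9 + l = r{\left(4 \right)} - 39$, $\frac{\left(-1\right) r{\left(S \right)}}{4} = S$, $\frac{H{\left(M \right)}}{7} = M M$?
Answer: $486193 + 11152 \sqrt{6} \approx 5.1351 \cdot 10^{5}$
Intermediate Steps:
$H{\left(M \right)} = 7 M^{2}$ ($H{\left(M \right)} = 7 M M = 7 M^{2}$)
$r{\left(S \right)} = - 4 S$
$l = -64$ ($l = -9 - 55 = -64$)
$n = 8 \sqrt{6}$ ($n = \sqrt{7 \cdot 8^{2} - 64} = \sqrt{7 \cdot 64 - 64} = \sqrt{448 - 64} = \sqrt{384} = 8 \sqrt{6} \approx 19.596$)
$\left(n + \left(-54 + 37\right) \left(-39 + O{\left(-2 \right)}\right)\right)^{2} = \left(8 \sqrt{6} + \left(-54 + 37\right) \left(-39 - 2\right)\right)^{2} = \left(8 \sqrt{6} - -697\right)^{2} = \left(8 \sqrt{6} + 697\right)^{2} = \left(697 + 8 \sqrt{6}\right)^{2}$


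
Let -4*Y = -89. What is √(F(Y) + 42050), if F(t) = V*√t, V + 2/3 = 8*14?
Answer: √(378450 + 501*√89)/3 ≈ 206.34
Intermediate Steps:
Y = 89/4 (Y = -¼*(-89) = 89/4 ≈ 22.250)
V = 334/3 (V = -⅔ + 8*14 = -⅔ + 112 = 334/3 ≈ 111.33)
F(t) = 334*√t/3
√(F(Y) + 42050) = √(334*√(89/4)/3 + 42050) = √(334*(√89/2)/3 + 42050) = √(167*√89/3 + 42050) = √(42050 + 167*√89/3)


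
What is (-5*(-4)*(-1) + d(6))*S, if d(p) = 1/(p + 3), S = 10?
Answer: -1790/9 ≈ -198.89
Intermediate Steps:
d(p) = 1/(3 + p)
(-5*(-4)*(-1) + d(6))*S = (-5*(-4)*(-1) + 1/(3 + 6))*10 = (20*(-1) + 1/9)*10 = (-20 + 1/9)*10 = -179/9*10 = -1790/9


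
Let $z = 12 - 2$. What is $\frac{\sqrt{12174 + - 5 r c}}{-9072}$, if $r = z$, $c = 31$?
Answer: $- \frac{\sqrt{166}}{1134} \approx -0.011362$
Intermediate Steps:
$z = 10$ ($z = 12 - 2 = 10$)
$r = 10$
$\frac{\sqrt{12174 + - 5 r c}}{-9072} = \frac{\sqrt{12174 + \left(-5\right) 10 \cdot 31}}{-9072} = \sqrt{12174 - 1550} \left(- \frac{1}{9072}\right) = \sqrt{10624} \left(- \frac{1}{9072}\right) = 8 \sqrt{166} \left(- \frac{1}{9072}\right) = - \frac{\sqrt{166}}{1134}$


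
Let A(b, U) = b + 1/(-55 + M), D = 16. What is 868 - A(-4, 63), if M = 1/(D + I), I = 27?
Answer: 2061451/2364 ≈ 872.02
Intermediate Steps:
M = 1/43 (M = 1/(16 + 27) = 1/43 ≈ 0.023256)
A(b, U) = -43/2364 + b (A(b, U) = b + 1/(-55 + 1/43) = b + 1/(-2364/43) = b - 43/2364 = -43/2364 + b)
868 - A(-4, 63) = 868 - (-43/2364 - 4) = 868 - 1*(-9499/2364) = 868 + 9499/2364 = 2061451/2364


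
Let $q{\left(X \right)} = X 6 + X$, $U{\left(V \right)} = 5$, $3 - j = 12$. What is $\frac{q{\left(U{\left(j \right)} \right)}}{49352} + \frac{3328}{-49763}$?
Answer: $- \frac{162501751}{2455903576} \approx -0.066168$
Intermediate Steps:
$j = -9$ ($j = 3 - 12 = -9$)
$q{\left(X \right)} = 7 X$ ($q{\left(X \right)} = 6 X + X = 7 X$)
$\frac{q{\left(U{\left(j \right)} \right)}}{49352} + \frac{3328}{-49763} = \frac{7 \cdot 5}{49352} + \frac{3328}{-49763} = 35 \cdot \frac{1}{49352} + 3328 \left(- \frac{1}{49763}\right) = \frac{35}{49352} - \frac{3328}{49763} = - \frac{162501751}{2455903576}$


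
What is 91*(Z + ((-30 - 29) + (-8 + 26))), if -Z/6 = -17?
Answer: 5551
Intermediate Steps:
Z = 102 (Z = -6*(-17) = 102)
91*(Z + ((-30 - 29) + (-8 + 26))) = 91*(102 + ((-30 - 29) + (-8 + 26))) = 91*(102 + (-59 + 18)) = 91*(102 - 41) = 91*61 = 5551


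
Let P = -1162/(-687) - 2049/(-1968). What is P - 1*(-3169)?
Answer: 1429411061/450672 ≈ 3171.7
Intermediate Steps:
P = 1231493/450672 (P = -1162*(-1/687) - 2049*(-1/1968) = 1162/687 + 683/656 = 1231493/450672 ≈ 2.7326)
P - 1*(-3169) = 1231493/450672 - 1*(-3169) = 1231493/450672 + 3169 = 1429411061/450672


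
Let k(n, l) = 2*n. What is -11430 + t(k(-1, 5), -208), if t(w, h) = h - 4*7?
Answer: -11666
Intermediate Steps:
t(w, h) = -28 + h (t(w, h) = h - 28 = -28 + h)
-11430 + t(k(-1, 5), -208) = -11430 + (-28 - 208) = -11430 - 236 = -11666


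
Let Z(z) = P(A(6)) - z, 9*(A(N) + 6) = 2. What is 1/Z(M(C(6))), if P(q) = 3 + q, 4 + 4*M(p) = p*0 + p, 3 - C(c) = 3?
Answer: -9/16 ≈ -0.56250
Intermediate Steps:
C(c) = 0 (C(c) = 3 - 1*3 = 3 - 3 = 0)
M(p) = -1 + p/4 (M(p) = -1 + (p*0 + p)/4 = -1 + (0 + p)/4 = -1 + p/4)
A(N) = -52/9 (A(N) = -6 + (1/9)*2 = -6 + 2/9 = -52/9)
Z(z) = -25/9 - z (Z(z) = (3 - 52/9) - z = -25/9 - z)
1/Z(M(C(6))) = 1/(-25/9 - (-1 + (1/4)*0)) = 1/(-25/9 - (-1 + 0)) = 1/(-25/9 - 1*(-1)) = 1/(-25/9 + 1) = 1/(-16/9) = -9/16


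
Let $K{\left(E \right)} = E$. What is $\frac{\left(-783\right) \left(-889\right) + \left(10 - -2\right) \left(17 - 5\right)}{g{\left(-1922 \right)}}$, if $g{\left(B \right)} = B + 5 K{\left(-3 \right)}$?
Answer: $- \frac{696231}{1937} \approx -359.44$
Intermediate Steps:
$g{\left(B \right)} = -15 + B$ ($g{\left(B \right)} = B + 5 \left(-3\right) = B - 15 = -15 + B$)
$\frac{\left(-783\right) \left(-889\right) + \left(10 - -2\right) \left(17 - 5\right)}{g{\left(-1922 \right)}} = \frac{\left(-783\right) \left(-889\right) + \left(10 - -2\right) \left(17 - 5\right)}{-15 - 1922} = \frac{696087 + \left(10 + 2\right) 12}{-1937} = \left(696087 + 12 \cdot 12\right) \left(- \frac{1}{1937}\right) = \left(696087 + 144\right) \left(- \frac{1}{1937}\right) = 696231 \left(- \frac{1}{1937}\right) = - \frac{696231}{1937}$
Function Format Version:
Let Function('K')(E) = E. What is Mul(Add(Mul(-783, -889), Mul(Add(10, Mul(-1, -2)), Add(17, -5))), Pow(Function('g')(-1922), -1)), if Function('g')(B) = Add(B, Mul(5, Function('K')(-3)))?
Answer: Rational(-696231, 1937) ≈ -359.44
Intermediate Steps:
Function('g')(B) = Add(-15, B) (Function('g')(B) = Add(B, Mul(5, -3)) = Add(B, -15) = Add(-15, B))
Mul(Add(Mul(-783, -889), Mul(Add(10, Mul(-1, -2)), Add(17, -5))), Pow(Function('g')(-1922), -1)) = Mul(Add(Mul(-783, -889), Mul(Add(10, Mul(-1, -2)), Add(17, -5))), Pow(Add(-15, -1922), -1)) = Mul(Add(696087, Mul(Add(10, 2), 12)), Pow(-1937, -1)) = Mul(Add(696087, Mul(12, 12)), Rational(-1, 1937)) = Mul(Add(696087, 144), Rational(-1, 1937)) = Mul(696231, Rational(-1, 1937)) = Rational(-696231, 1937)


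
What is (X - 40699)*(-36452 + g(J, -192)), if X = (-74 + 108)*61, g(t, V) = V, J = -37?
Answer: 1415374500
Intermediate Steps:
X = 2074 (X = 34*61 = 2074)
(X - 40699)*(-36452 + g(J, -192)) = (2074 - 40699)*(-36452 - 192) = -38625*(-36644) = 1415374500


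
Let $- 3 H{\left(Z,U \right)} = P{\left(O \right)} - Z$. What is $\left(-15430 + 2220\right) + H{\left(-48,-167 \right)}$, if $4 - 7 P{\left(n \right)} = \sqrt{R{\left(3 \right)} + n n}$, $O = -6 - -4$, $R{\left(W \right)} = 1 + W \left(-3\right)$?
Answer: $- \frac{277750}{21} + \frac{2 i}{21} \approx -13226.0 + 0.095238 i$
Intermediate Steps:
$R{\left(W \right)} = 1 - 3 W$
$O = -2$ ($O = -6 + 4 = -2$)
$P{\left(n \right)} = \frac{4}{7} - \frac{\sqrt{-8 + n^{2}}}{7}$ ($P{\left(n \right)} = \frac{4}{7} - \frac{\sqrt{\left(1 - 9\right) + n n}}{7} = \frac{4}{7} - \frac{\sqrt{\left(1 - 9\right) + n^{2}}}{7} = \frac{4}{7} - \frac{\sqrt{-8 + n^{2}}}{7}$)
$H{\left(Z,U \right)} = - \frac{4}{21} + \frac{Z}{3} + \frac{2 i}{21}$ ($H{\left(Z,U \right)} = - \frac{\left(\frac{4}{7} - \frac{\sqrt{-8 + \left(-2\right)^{2}}}{7}\right) - Z}{3} = - \frac{\left(\frac{4}{7} - \frac{\sqrt{-8 + 4}}{7}\right) - Z}{3} = - \frac{\left(\frac{4}{7} - \frac{\sqrt{-4}}{7}\right) - Z}{3} = - \frac{\left(\frac{4}{7} - \frac{2 i}{7}\right) - Z}{3} = - \frac{\frac{4}{7} - Z - \frac{2 i}{7}}{3} = - \frac{4}{21} + \frac{Z}{3} + \frac{2 i}{21}$)
$\left(-15430 + 2220\right) + H{\left(-48,-167 \right)} = \left(-15430 + 2220\right) + \left(- \frac{4}{21} + \frac{1}{3} \left(-48\right) + \frac{2 i}{21}\right) = -13210 - \left(\frac{340}{21} - \frac{2 i}{21}\right) = - \frac{277750}{21} + \frac{2 i}{21}$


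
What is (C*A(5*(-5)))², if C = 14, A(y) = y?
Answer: 122500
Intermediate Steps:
(C*A(5*(-5)))² = (14*(5*(-5)))² = (14*(-25))² = (-350)² = 122500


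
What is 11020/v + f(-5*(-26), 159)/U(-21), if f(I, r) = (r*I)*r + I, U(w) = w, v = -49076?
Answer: -40324089395/257649 ≈ -1.5651e+5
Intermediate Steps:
f(I, r) = I + I*r² (f(I, r) = (I*r)*r + I = I*r² + I = I + I*r²)
11020/v + f(-5*(-26), 159)/U(-21) = 11020/(-49076) + ((-5*(-26))*(1 + 159²))/(-21) = 11020*(-1/49076) + (130*(1 + 25281))*(-1/21) = -2755/12269 + (130*25282)*(-1/21) = -2755/12269 + 3286660*(-1/21) = -2755/12269 - 3286660/21 = -40324089395/257649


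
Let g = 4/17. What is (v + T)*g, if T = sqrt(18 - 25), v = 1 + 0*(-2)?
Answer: 4/17 + 4*I*sqrt(7)/17 ≈ 0.23529 + 0.62253*I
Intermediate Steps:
v = 1 (v = 1 + 0 = 1)
g = 4/17 (g = 4*(1/17) = 4/17 ≈ 0.23529)
T = I*sqrt(7) (T = sqrt(-7) = I*sqrt(7) ≈ 2.6458*I)
(v + T)*g = (1 + I*sqrt(7))*(4/17) = 4/17 + 4*I*sqrt(7)/17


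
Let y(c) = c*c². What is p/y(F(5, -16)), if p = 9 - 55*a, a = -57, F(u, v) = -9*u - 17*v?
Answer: 3144/11697083 ≈ 0.00026878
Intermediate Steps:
F(u, v) = -17*v - 9*u
y(c) = c³
p = 3144 (p = 9 - 55*(-57) = 9 + 3135 = 3144)
p/y(F(5, -16)) = 3144/((-17*(-16) - 9*5)³) = 3144/((272 - 45)³) = 3144/(227³) = 3144/11697083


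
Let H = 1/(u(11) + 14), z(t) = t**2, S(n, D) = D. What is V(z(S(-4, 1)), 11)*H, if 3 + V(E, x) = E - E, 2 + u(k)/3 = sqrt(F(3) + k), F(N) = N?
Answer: 12/31 - 9*sqrt(14)/62 ≈ -0.15605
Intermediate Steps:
u(k) = -6 + 3*sqrt(3 + k)
V(E, x) = -3 (V(E, x) = -3 + (E - E) = -3 + 0 = -3)
H = 1/(8 + 3*sqrt(14)) (H = 1/((-6 + 3*sqrt(3 + 11)) + 14) = 1/((-6 + 3*sqrt(14)) + 14) = 1/(8 + 3*sqrt(14)) ≈ 0.052016)
V(z(S(-4, 1)), 11)*H = -3*(-4/31 + 3*sqrt(14)/62) = 12/31 - 9*sqrt(14)/62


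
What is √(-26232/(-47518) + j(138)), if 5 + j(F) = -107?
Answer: 26*I*√93064003/23759 ≈ 10.557*I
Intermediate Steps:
j(F) = -112 (j(F) = -5 - 107 = -112)
√(-26232/(-47518) + j(138)) = √(-26232/(-47518) - 112) = √(-26232*(-1/47518) - 112) = √(13116/23759 - 112) = √(-2647892/23759) = 26*I*√93064003/23759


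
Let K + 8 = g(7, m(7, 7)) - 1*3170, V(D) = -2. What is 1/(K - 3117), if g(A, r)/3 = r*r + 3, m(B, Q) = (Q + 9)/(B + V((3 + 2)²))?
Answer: -25/156382 ≈ -0.00015987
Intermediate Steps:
m(B, Q) = (9 + Q)/(-2 + B) (m(B, Q) = (Q + 9)/(B - 2) = (9 + Q)/(-2 + B))
g(A, r) = 9 + 3*r² (g(A, r) = 3*(r*r + 3) = 3*(r² + 3) = 3*(3 + r²) = 9 + 3*r²)
K = -78457/25 (K = -8 + ((9 + 3*((9 + 7)/(-2 + 7))²) - 1*3170) = -8 + ((9 + 3*(16/5)²) - 3170) = -8 + ((9 + 3*(256/25)) - 3170) = -8 + ((9 + 768/25) - 3170) = -8 + (993/25 - 3170) = -8 - 78257/25 = -78457/25 ≈ -3138.3)
1/(K - 3117) = 1/(-78457/25 - 3117) = 1/(-156382/25) = -25/156382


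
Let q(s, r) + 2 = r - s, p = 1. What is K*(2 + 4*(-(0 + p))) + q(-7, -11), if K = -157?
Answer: 308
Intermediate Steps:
q(s, r) = -2 + r - s (q(s, r) = -2 + (r - s) = -2 + r - s)
K*(2 + 4*(-(0 + p))) + q(-7, -11) = -157*(2 + 4*(-(0 + 1))) + (-2 - 11 - 1*(-7)) = -157*(2 + 4*(-1*1)) + (-2 - 11 + 7) = -157*(2 + 4*(-1)) - 6 = -157*(2 - 4) - 6 = -157*(-2) - 6 = 314 - 6 = 308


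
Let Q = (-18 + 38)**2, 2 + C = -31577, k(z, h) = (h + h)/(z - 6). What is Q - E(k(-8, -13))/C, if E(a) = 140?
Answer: 12631740/31579 ≈ 400.00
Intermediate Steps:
k(z, h) = 2*h/(-6 + z) (k(z, h) = (2*h)/(-6 + z) = 2*h/(-6 + z))
C = -31579 (C = -2 - 31577 = -31579)
Q = 400 (Q = 20**2 = 400)
Q - E(k(-8, -13))/C = 400 - 140/(-31579) = 400 - 140*(-1)/31579 = 400 - 1*(-140/31579) = 400 + 140/31579 = 12631740/31579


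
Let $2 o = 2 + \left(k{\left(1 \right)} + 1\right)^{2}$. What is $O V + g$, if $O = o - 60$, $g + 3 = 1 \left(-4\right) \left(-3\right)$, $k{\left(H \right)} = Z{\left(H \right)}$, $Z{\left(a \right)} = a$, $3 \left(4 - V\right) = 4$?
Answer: $-143$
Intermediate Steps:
$V = \frac{8}{3}$ ($V = 4 - \frac{4}{3} = \frac{8}{3} \approx 2.6667$)
$k{\left(H \right)} = H$
$g = 9$ ($g = -3 + 1 \left(-4\right) \left(-3\right) = -3 - -12 = -3 + 12 = 9$)
$o = 3$ ($o = \frac{2 + \left(1 + 1\right)^{2}}{2} = \frac{2 + 2^{2}}{2} = \frac{2 + 4}{2} = \frac{1}{2} \cdot 6 = 3$)
$O = -57$ ($O = 3 - 60 = -57$)
$O V + g = \left(-57\right) \frac{8}{3} + 9 = -152 + 9 = -143$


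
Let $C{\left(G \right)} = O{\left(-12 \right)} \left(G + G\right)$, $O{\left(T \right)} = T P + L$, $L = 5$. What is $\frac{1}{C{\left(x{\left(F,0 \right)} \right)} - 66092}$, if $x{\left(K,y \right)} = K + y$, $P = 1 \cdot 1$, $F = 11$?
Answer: $- \frac{1}{66246} \approx -1.5095 \cdot 10^{-5}$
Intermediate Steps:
$P = 1$
$O{\left(T \right)} = 5 + T$ ($O{\left(T \right)} = T 1 + 5 = T + 5 = 5 + T$)
$C{\left(G \right)} = - 14 G$ ($C{\left(G \right)} = \left(5 - 12\right) \left(G + G\right) = - 7 \cdot 2 G = - 14 G$)
$\frac{1}{C{\left(x{\left(F,0 \right)} \right)} - 66092} = \frac{1}{- 14 \left(11 + 0\right) - 66092} = \frac{1}{\left(-14\right) 11 - 66092} = \frac{1}{-154 - 66092} = \frac{1}{-66246} = - \frac{1}{66246}$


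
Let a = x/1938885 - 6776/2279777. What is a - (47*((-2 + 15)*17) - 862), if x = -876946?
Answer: -42104659587049427/4420225428645 ≈ -9525.5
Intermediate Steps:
a = -2012379205802/4420225428645 (a = -876946/1938885 - 6776/2279777 = -2012379205802/4420225428645 ≈ -0.45527)
a - (47*((-2 + 15)*17) - 862) = -2012379205802/4420225428645 - (47*((-2 + 15)*17) - 862) = -2012379205802/4420225428645 - (47*(13*17) - 862) = -2012379205802/4420225428645 - (47*221 - 862) = -2012379205802/4420225428645 - (10387 - 862) = -2012379205802/4420225428645 - 1*9525 = -2012379205802/4420225428645 - 9525 = -42104659587049427/4420225428645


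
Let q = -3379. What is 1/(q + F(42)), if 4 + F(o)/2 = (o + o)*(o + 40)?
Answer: 1/10389 ≈ 9.6256e-5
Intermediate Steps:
F(o) = -8 + 4*o*(40 + o) (F(o) = -8 + 2*((o + o)*(o + 40)) = -8 + 2*((2*o)*(40 + o)) = -8 + 2*(2*o*(40 + o)) = -8 + 4*o*(40 + o))
1/(q + F(42)) = 1/(-3379 + (-8 + 4*42**2 + 160*42)) = 1/(-3379 + (-8 + 4*1764 + 6720)) = 1/(-3379 + (-8 + 7056 + 6720)) = 1/(-3379 + 13768) = 1/10389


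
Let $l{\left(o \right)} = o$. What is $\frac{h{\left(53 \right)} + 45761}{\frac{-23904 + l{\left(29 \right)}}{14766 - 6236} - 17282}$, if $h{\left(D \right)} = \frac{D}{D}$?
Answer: $- \frac{897356}{338941} \approx -2.6475$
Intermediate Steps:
$h{\left(D \right)} = 1$
$\frac{h{\left(53 \right)} + 45761}{\frac{-23904 + l{\left(29 \right)}}{14766 - 6236} - 17282} = \frac{1 + 45761}{\frac{-23904 + 29}{14766 - 6236} - 17282} = \frac{45762}{- \frac{23875}{8530} - 17282} = \frac{45762}{\left(-23875\right) \frac{1}{8530} - 17282} = \frac{45762}{- \frac{4775}{1706} - 17282} = \frac{45762}{- \frac{29487867}{1706}} = 45762 \left(- \frac{1706}{29487867}\right) = - \frac{897356}{338941}$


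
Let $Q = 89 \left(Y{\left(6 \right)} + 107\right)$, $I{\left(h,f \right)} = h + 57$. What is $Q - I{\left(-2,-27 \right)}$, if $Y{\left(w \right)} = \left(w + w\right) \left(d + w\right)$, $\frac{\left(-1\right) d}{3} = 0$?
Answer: $15876$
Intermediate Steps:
$d = 0$ ($d = \left(-3\right) 0 = 0$)
$Y{\left(w \right)} = 2 w^{2}$ ($Y{\left(w \right)} = \left(w + w\right) \left(0 + w\right) = 2 w w = 2 w^{2}$)
$I{\left(h,f \right)} = 57 + h$
$Q = 15931$ ($Q = 89 \left(2 \cdot 6^{2} + 107\right) = 89 \left(2 \cdot 36 + 107\right) = 89 \left(72 + 107\right) = 89 \cdot 179 = 15931$)
$Q - I{\left(-2,-27 \right)} = 15931 - \left(57 - 2\right) = 15931 - 55 = 15876$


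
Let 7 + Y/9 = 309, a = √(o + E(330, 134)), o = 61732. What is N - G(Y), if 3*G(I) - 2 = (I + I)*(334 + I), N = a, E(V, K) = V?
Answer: -16590674/3 + √62062 ≈ -5.5300e+6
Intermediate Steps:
a = √62062 (a = √(61732 + 330) = √62062 ≈ 249.12)
Y = 2718 (Y = -63 + 9*309 = -63 + 2781 = 2718)
N = √62062 ≈ 249.12
G(I) = ⅔ + 2*I*(334 + I)/3 (G(I) = ⅔ + ((I + I)*(334 + I))/3 = ⅔ + ((2*I)*(334 + I))/3 = ⅔ + (2*I*(334 + I))/3 = ⅔ + 2*I*(334 + I)/3)
N - G(Y) = √62062 - (⅔ + (⅔)*2718² + (668/3)*2718) = √62062 - (⅔ + (⅔)*7387524 + 605208) = √62062 - (⅔ + 4925016 + 605208) = √62062 - 1*16590674/3 = √62062 - 16590674/3 = -16590674/3 + √62062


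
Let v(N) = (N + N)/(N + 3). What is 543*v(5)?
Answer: 2715/4 ≈ 678.75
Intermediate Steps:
v(N) = 2*N/(3 + N) (v(N) = (2*N)/(3 + N) = 2*N/(3 + N))
543*v(5) = 543*(2*5/(3 + 5)) = 543*(2*5/8) = 543*(2*5*(⅛)) = 543*(5/4) = 2715/4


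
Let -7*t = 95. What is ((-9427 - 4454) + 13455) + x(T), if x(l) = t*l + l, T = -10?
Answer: -2102/7 ≈ -300.29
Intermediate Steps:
t = -95/7 (t = -⅐*95 = -95/7 ≈ -13.571)
x(l) = -88*l/7 (x(l) = -95*l/7 + l = -88*l/7)
((-9427 - 4454) + 13455) + x(T) = ((-9427 - 4454) + 13455) - 88/7*(-10) = (-13881 + 13455) + 880/7 = -426 + 880/7 = -2102/7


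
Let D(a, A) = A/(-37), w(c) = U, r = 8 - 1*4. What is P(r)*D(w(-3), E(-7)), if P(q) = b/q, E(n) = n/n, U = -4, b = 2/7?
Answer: -1/518 ≈ -0.0019305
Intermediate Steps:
b = 2/7 (b = 2*(⅐) = 2/7 ≈ 0.28571)
r = 4 (r = 8 - 4 = 4)
w(c) = -4
E(n) = 1
D(a, A) = -A/37 (D(a, A) = A*(-1/37) = -A/37)
P(q) = 2/(7*q)
P(r)*D(w(-3), E(-7)) = ((2/7)/4)*(-1/37*1) = ((2/7)*(¼))*(-1/37) = (1/14)*(-1/37) = -1/518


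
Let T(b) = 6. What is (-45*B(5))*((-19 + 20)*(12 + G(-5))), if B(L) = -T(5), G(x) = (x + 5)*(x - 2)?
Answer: 3240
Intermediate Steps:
G(x) = (-2 + x)*(5 + x) (G(x) = (5 + x)*(-2 + x) = (-2 + x)*(5 + x))
B(L) = -6 (B(L) = -1*6 = -6)
(-45*B(5))*((-19 + 20)*(12 + G(-5))) = (-45*(-6))*((-19 + 20)*(12 + (-10 + (-5)² + 3*(-5)))) = 270*(1*(12 + (-10 + 25 - 15))) = 270*(1*(12 + 0)) = 270*(1*12) = 270*12 = 3240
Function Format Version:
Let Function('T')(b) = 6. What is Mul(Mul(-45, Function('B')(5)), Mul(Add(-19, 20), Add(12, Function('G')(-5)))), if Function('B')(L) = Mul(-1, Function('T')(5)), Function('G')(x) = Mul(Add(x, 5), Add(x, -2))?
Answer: 3240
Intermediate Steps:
Function('G')(x) = Mul(Add(-2, x), Add(5, x)) (Function('G')(x) = Mul(Add(5, x), Add(-2, x)) = Mul(Add(-2, x), Add(5, x)))
Function('B')(L) = -6 (Function('B')(L) = Mul(-1, 6) = -6)
Mul(Mul(-45, Function('B')(5)), Mul(Add(-19, 20), Add(12, Function('G')(-5)))) = Mul(Mul(-45, -6), Mul(Add(-19, 20), Add(12, Add(-10, Pow(-5, 2), Mul(3, -5))))) = Mul(270, Mul(1, Add(12, Add(-10, 25, -15)))) = Mul(270, Mul(1, Add(12, 0))) = Mul(270, Mul(1, 12)) = Mul(270, 12) = 3240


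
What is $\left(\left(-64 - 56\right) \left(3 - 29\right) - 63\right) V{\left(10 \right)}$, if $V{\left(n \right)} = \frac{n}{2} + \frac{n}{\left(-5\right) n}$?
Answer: $\frac{73368}{5} \approx 14674.0$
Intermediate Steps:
$V{\left(n \right)} = - \frac{1}{5} + \frac{n}{2}$ ($V{\left(n \right)} = n \frac{1}{2} + n \left(- \frac{1}{5 n}\right) = \frac{n}{2} - \frac{1}{5} = - \frac{1}{5} + \frac{n}{2}$)
$\left(\left(-64 - 56\right) \left(3 - 29\right) - 63\right) V{\left(10 \right)} = \left(\left(-64 - 56\right) \left(3 - 29\right) - 63\right) \left(- \frac{1}{5} + \frac{1}{2} \cdot 10\right) = \left(\left(-120\right) \left(-26\right) - 63\right) \left(- \frac{1}{5} + 5\right) = \left(3120 - 63\right) \frac{24}{5} = 3057 \cdot \frac{24}{5} = \frac{73368}{5}$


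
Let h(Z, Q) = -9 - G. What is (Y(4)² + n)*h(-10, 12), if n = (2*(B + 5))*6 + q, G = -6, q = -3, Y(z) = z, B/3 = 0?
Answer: -219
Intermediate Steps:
B = 0 (B = 3*0 = 0)
h(Z, Q) = -3 (h(Z, Q) = -9 - 1*(-6) = -9 + 6 = -3)
n = 57 (n = (2*(0 + 5))*6 - 3 = (2*5)*6 - 3 = 10*6 - 3 = 60 - 3 = 57)
(Y(4)² + n)*h(-10, 12) = (4² + 57)*(-3) = (16 + 57)*(-3) = 73*(-3) = -219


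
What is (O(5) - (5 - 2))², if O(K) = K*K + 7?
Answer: 841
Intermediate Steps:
O(K) = 7 + K² (O(K) = K² + 7 = 7 + K²)
(O(5) - (5 - 2))² = ((7 + 5²) - (5 - 2))² = ((7 + 25) - 1*3)² = (32 - 3)² = 29² = 841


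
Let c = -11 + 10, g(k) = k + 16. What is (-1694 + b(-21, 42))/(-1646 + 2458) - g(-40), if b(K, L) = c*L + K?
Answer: 2533/116 ≈ 21.836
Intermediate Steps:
g(k) = 16 + k
c = -1
b(K, L) = K - L (b(K, L) = -L + K = K - L)
(-1694 + b(-21, 42))/(-1646 + 2458) - g(-40) = (-1694 + (-21 - 1*42))/(-1646 + 2458) - (16 - 40) = (-1694 + (-21 - 42))/812 - 1*(-24) = (-1694 - 63)*(1/812) + 24 = -1757*1/812 + 24 = -251/116 + 24 = 2533/116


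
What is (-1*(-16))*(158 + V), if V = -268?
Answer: -1760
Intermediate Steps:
(-1*(-16))*(158 + V) = (-1*(-16))*(158 - 268) = 16*(-110) = -1760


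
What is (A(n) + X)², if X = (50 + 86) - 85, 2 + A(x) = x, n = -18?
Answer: 961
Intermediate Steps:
A(x) = -2 + x
X = 51 (X = 136 - 85 = 51)
(A(n) + X)² = ((-2 - 18) + 51)² = (-20 + 51)² = 31² = 961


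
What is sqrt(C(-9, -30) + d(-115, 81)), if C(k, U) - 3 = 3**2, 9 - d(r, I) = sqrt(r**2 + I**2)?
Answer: sqrt(21 - sqrt(19786)) ≈ 10.939*I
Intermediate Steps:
d(r, I) = 9 - sqrt(I**2 + r**2) (d(r, I) = 9 - sqrt(r**2 + I**2) = 9 - sqrt(I**2 + r**2))
C(k, U) = 12 (C(k, U) = 3 + 3**2 = 3 + 9 = 12)
sqrt(C(-9, -30) + d(-115, 81)) = sqrt(12 + (9 - sqrt(81**2 + (-115)**2))) = sqrt(12 + (9 - sqrt(6561 + 13225))) = sqrt(12 + (9 - sqrt(19786))) = sqrt(21 - sqrt(19786))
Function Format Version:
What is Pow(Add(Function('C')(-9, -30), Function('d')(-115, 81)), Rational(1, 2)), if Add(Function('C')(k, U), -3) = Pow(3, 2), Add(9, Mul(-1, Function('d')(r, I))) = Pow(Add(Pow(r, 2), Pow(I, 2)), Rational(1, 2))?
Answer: Pow(Add(21, Mul(-1, Pow(19786, Rational(1, 2)))), Rational(1, 2)) ≈ Mul(10.939, I)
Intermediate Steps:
Function('d')(r, I) = Add(9, Mul(-1, Pow(Add(Pow(I, 2), Pow(r, 2)), Rational(1, 2)))) (Function('d')(r, I) = Add(9, Mul(-1, Pow(Add(Pow(r, 2), Pow(I, 2)), Rational(1, 2)))) = Add(9, Mul(-1, Pow(Add(Pow(I, 2), Pow(r, 2)), Rational(1, 2)))))
Function('C')(k, U) = 12 (Function('C')(k, U) = Add(3, Pow(3, 2)) = Add(3, 9) = 12)
Pow(Add(Function('C')(-9, -30), Function('d')(-115, 81)), Rational(1, 2)) = Pow(Add(12, Add(9, Mul(-1, Pow(Add(Pow(81, 2), Pow(-115, 2)), Rational(1, 2))))), Rational(1, 2)) = Pow(Add(12, Add(9, Mul(-1, Pow(Add(6561, 13225), Rational(1, 2))))), Rational(1, 2)) = Pow(Add(12, Add(9, Mul(-1, Pow(19786, Rational(1, 2))))), Rational(1, 2)) = Pow(Add(21, Mul(-1, Pow(19786, Rational(1, 2)))), Rational(1, 2))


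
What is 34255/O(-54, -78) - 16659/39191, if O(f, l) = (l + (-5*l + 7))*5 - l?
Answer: 1314617198/65566543 ≈ 20.050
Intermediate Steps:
O(f, l) = 35 - 21*l (O(f, l) = (l + (7 - 5*l))*5 - l = (7 - 4*l)*5 - l = (35 - 20*l) - l = 35 - 21*l)
34255/O(-54, -78) - 16659/39191 = 34255/(35 - 21*(-78)) - 16659/39191 = 34255/(35 + 1638) - 16659*1/39191 = 34255/1673 - 16659/39191 = 1314617198/65566543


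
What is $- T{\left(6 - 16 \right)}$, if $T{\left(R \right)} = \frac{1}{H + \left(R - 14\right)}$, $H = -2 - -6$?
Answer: $\frac{1}{20} \approx 0.05$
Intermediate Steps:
$H = 4$ ($H = -2 + 6 = 4$)
$T{\left(R \right)} = \frac{1}{-10 + R}$ ($T{\left(R \right)} = \frac{1}{4 + \left(R - 14\right)} = \frac{1}{4 + \left(-14 + R\right)} = \frac{1}{-10 + R}$)
$- T{\left(6 - 16 \right)} = - \frac{1}{-10 + \left(6 - 16\right)} = - \frac{1}{-10 - 10} = - \frac{1}{-20} = \left(-1\right) \left(- \frac{1}{20}\right) = \frac{1}{20}$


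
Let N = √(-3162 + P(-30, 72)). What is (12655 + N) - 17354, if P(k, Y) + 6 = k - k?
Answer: -4699 + 12*I*√22 ≈ -4699.0 + 56.285*I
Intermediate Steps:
P(k, Y) = -6 (P(k, Y) = -6 + (k - k) = -6 + 0 = -6)
N = 12*I*√22 (N = √(-3162 - 6) = √(-3168) = 12*I*√22 ≈ 56.285*I)
(12655 + N) - 17354 = (12655 + 12*I*√22) - 17354 = -4699 + 12*I*√22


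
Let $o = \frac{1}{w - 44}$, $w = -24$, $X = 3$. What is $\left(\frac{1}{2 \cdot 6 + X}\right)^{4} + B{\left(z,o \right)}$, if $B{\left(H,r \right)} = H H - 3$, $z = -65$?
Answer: $\frac{213738751}{50625} \approx 4222.0$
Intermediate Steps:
$o = - \frac{1}{68}$ ($o = \frac{1}{-24 - 44} = \frac{1}{-68} = - \frac{1}{68} \approx -0.014706$)
$B{\left(H,r \right)} = -3 + H^{2}$ ($B{\left(H,r \right)} = H^{2} - 3 = -3 + H^{2}$)
$\left(\frac{1}{2 \cdot 6 + X}\right)^{4} + B{\left(z,o \right)} = \left(\frac{1}{2 \cdot 6 + 3}\right)^{4} - \left(3 - \left(-65\right)^{2}\right) = \left(\frac{1}{12 + 3}\right)^{4} + \left(-3 + 4225\right) = \left(\frac{1}{15}\right)^{4} + 4222 = \frac{1}{50625} + 4222 = \frac{213738751}{50625}$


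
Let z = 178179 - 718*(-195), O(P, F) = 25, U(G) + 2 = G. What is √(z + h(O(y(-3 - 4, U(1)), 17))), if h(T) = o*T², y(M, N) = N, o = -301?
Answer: 4*√8129 ≈ 360.64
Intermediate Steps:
U(G) = -2 + G
h(T) = -301*T²
z = 318189 (z = 178179 + 140010 = 318189)
√(z + h(O(y(-3 - 4, U(1)), 17))) = √(318189 - 301*25²) = √(318189 - 301*625) = √(318189 - 188125) = √130064 = 4*√8129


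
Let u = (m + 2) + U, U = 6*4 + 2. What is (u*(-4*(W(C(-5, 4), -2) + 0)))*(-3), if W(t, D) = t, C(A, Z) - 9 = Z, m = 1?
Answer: 4524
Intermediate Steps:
C(A, Z) = 9 + Z
U = 26 (U = 24 + 2 = 26)
u = 29 (u = (1 + 2) + 26 = 3 + 26 = 29)
(u*(-4*(W(C(-5, 4), -2) + 0)))*(-3) = (29*(-4*((9 + 4) + 0)))*(-3) = (29*(-4*(13 + 0)))*(-3) = (29*(-4*13))*(-3) = (29*(-52))*(-3) = -1508*(-3) = 4524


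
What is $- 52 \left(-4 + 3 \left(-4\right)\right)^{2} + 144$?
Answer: $-13168$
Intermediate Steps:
$- 52 \left(-4 + 3 \left(-4\right)\right)^{2} + 144 = - 52 \left(-4 - 12\right)^{2} + 144 = - 52 \left(-16\right)^{2} + 144 = \left(-52\right) 256 + 144 = -13312 + 144 = -13168$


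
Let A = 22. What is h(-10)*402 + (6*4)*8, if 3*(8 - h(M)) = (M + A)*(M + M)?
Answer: 35568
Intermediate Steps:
h(M) = 8 - 2*M*(22 + M)/3 (h(M) = 8 - (M + 22)*(M + M)/3 = 8 - (22 + M)*2*M/3 = 8 - 2*M*(22 + M)/3)
h(-10)*402 + (6*4)*8 = (8 - 44/3*(-10) - ⅔*(-10)²)*402 + (6*4)*8 = (8 + 440/3 - ⅔*100)*402 + 24*8 = (8 + 440/3 - 200/3)*402 + 192 = 88*402 + 192 = 35376 + 192 = 35568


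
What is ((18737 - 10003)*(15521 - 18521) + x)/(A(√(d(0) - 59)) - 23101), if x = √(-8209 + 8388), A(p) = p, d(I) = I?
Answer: 10088206700/8894271 - 23101*√179/533656260 - I*√10561/533656260 + 436700*I*√59/8894271 ≈ 1134.2 + 0.37714*I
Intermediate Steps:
x = √179 ≈ 13.379
((18737 - 10003)*(15521 - 18521) + x)/(A(√(d(0) - 59)) - 23101) = ((18737 - 10003)*(15521 - 18521) + √179)/(√(0 - 59) - 23101) = (8734*(-3000) + √179)/(√(-59) - 23101) = (-26202000 + √179)/(I*√59 - 23101) = (-26202000 + √179)/(-23101 + I*√59)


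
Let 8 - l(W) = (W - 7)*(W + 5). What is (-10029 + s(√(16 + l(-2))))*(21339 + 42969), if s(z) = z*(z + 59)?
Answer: -641665224 + 3794172*√51 ≈ -6.1457e+8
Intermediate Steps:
l(W) = 8 - (-7 + W)*(5 + W) (l(W) = 8 - (W - 7)*(W + 5) = 8 - (-7 + W)*(5 + W))
s(z) = z*(59 + z)
(-10029 + s(√(16 + l(-2))))*(21339 + 42969) = (-10029 + √(16 + (43 - 1*(-2)² + 2*(-2)))*(59 + √(16 + (43 - 1*(-2)² + 2*(-2)))))*(21339 + 42969) = (-10029 + √(16 + (43 - 1*4 - 4))*(59 + √(16 + (43 - 1*4 - 4))))*64308 = (-10029 + √(16 + (43 - 4 - 4))*(59 + √(16 + (43 - 4 - 4))))*64308 = (-10029 + √(16 + 35)*(59 + √(16 + 35)))*64308 = (-10029 + √51*(59 + √51))*64308 = -644944932 + 64308*√51*(59 + √51)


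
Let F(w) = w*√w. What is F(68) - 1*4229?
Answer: -4229 + 136*√17 ≈ -3668.3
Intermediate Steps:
F(w) = w^(3/2)
F(68) - 1*4229 = 68^(3/2) - 1*4229 = 136*√17 - 4229 = -4229 + 136*√17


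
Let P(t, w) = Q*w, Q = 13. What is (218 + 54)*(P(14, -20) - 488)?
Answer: -203456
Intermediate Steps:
P(t, w) = 13*w
(218 + 54)*(P(14, -20) - 488) = (218 + 54)*(13*(-20) - 488) = 272*(-260 - 488) = 272*(-748) = -203456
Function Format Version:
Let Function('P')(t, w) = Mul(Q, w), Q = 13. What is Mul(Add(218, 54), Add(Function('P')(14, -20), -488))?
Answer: -203456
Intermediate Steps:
Function('P')(t, w) = Mul(13, w)
Mul(Add(218, 54), Add(Function('P')(14, -20), -488)) = Mul(Add(218, 54), Add(Mul(13, -20), -488)) = Mul(272, Add(-260, -488)) = Mul(272, -748) = -203456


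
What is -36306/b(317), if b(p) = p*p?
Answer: -36306/100489 ≈ -0.36129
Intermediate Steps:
b(p) = p**2
-36306/b(317) = -36306/(317**2) = -36306/100489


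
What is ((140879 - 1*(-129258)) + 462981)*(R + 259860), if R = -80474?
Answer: 131511105548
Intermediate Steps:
((140879 - 1*(-129258)) + 462981)*(R + 259860) = ((140879 - 1*(-129258)) + 462981)*(-80474 + 259860) = ((140879 + 129258) + 462981)*179386 = (270137 + 462981)*179386 = 733118*179386 = 131511105548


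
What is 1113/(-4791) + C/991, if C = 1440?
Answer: 1932019/1582627 ≈ 1.2208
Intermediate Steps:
1113/(-4791) + C/991 = 1113/(-4791) + 1440/991 = 1113*(-1/4791) + 1440*(1/991) = -371/1597 + 1440/991 = 1932019/1582627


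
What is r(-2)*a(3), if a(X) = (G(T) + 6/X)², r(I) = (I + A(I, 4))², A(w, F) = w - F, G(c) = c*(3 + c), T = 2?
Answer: 9216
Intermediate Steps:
r(I) = (-4 + 2*I)² (r(I) = (I + (I - 1*4))² = (I + (I - 4))² = (I + (-4 + I))² = (-4 + 2*I)²)
a(X) = (10 + 6/X)² (a(X) = (2*(3 + 2) + 6/X)² = (2*5 + 6/X)² = (10 + 6/X)²)
r(-2)*a(3) = (4*(-2 - 2)²)*(4*(3 + 5*3)²/3²) = (4*(-4)²)*(4*(⅑)*(3 + 15)²) = (4*16)*(4*(⅑)*18²) = 64*(4*(⅑)*324) = 64*144 = 9216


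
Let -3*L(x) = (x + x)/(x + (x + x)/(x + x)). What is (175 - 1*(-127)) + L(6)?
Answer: 2110/7 ≈ 301.43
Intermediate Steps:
L(x) = -2*x/(3*(1 + x)) (L(x) = -(x + x)/(3*(x + (x + x)/(x + x))) = -2*x/(3*(x + (2*x)/((2*x)))) = -2*x/(3*(x + (2*x)*(1/(2*x)))) = -2*x/(3*(x + 1)) = -2*x/(3*(1 + x)))
(175 - 1*(-127)) + L(6) = (175 - 1*(-127)) - 2*6/(3 + 3*6) = (175 + 127) - 2*6/(3 + 18) = 302 - 2*6/21 = 302 - 2*6*1/21 = 302 - 4/7 = 2110/7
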